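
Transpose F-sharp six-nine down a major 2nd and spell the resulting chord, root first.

Transposed root: F-sharp → E (major 2nd down). So we spell E six-nine:
E — root
G-sharp — major 3rd
B — perfect 5th
C-sharp — major 6th
F-sharp — major 9th

E G-sharp B C-sharp F-sharp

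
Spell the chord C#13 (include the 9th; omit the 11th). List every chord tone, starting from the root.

C♯, E♯, G♯, B, D♯, A♯

C#13 is a dominant thirteenth built on C♯.
C♯ — root
E♯ — major 3rd
G♯ — perfect 5th
B — minor 7th
D♯ — major 9th
A♯ — major 13th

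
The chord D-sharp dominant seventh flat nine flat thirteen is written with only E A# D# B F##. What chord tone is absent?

C#

D-sharp dominant seventh flat nine flat thirteen = D#, F##, A#, C#, E, B. The voicing lacks the 7th (minor 7th), C#.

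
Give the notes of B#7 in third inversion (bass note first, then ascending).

In root position, B#7 is B#–D##–F##–A#.
Third inversion puts the seventh (A#) in the bass.

A#, B#, D##, F##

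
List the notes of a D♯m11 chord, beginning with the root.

D#, F#, A#, C#, E#, G#

D♯m11: minor eleventh on D#.
- root: D#
- minor 3rd: F#
- perfect 5th: A#
- minor 7th: C#
- major 9th: E#
- perfect 11th: G#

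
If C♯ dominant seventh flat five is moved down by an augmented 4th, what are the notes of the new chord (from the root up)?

G, B, Db, F

C# down an augmented 4th → G. New chord: G dominant seventh flat five.
Root: G
Major 3rd (3rd): B
Diminished 5th (5th): Db
Minor 7th (7th): F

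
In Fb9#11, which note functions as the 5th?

Root of Fb9#11 = Fb. The 5th is a perfect 5th: Fb up a perfect 5th → Cb.

Cb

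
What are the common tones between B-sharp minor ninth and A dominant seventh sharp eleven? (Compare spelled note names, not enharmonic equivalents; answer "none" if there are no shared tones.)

B-sharp minor ninth = B-sharp, D-sharp, F-double-sharp, A-sharp, C-double-sharp.
A dominant seventh sharp eleven = A, C-sharp, E, G, D-sharp.
Shared: D-sharp.

D-sharp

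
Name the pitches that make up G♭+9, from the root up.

G♭+9 is a dominant ninth sharp five built on Gb.
Root: Gb
Major 3rd (3rd): Bb
Augmented 5th (5th): D
Minor 7th (7th): Fb
Major 9th (9th): Ab

Gb, Bb, D, Fb, Ab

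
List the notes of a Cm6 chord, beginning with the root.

Root C, quality minor sixth:
Root: C
Minor 3rd (3rd): E♭
Perfect 5th (5th): G
Major 6th (6th): A

C  E♭  G  A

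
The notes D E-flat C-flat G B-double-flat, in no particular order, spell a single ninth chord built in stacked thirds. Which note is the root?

C-flat

Arranged so that each adjacent pair is a third by letter name: C-flat – E-flat – G – B-double-flat – D.
The bottom of that stack, C-flat, is the root (this is C-flat dominant seventh sharp nine sharp five).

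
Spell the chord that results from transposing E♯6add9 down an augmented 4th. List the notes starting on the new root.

An augmented 4th down from E# is B, so the new chord is B six-nine.
Root: B
Major 3rd (3rd): D#
Perfect 5th (5th): F#
Major 6th (6th): G#
Major 9th (9th): C#

B, D#, F#, G#, C#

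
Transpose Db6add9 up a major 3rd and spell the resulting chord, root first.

A major 3rd up from D♭ is F, so the new chord is F six-nine.
Root: F
Major 3rd (3rd): A
Perfect 5th (5th): C
Major 6th (6th): D
Major 9th (9th): G

F  A  C  D  G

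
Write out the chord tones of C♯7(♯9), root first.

C# – E# – G# – B – D##

C♯7(♯9): dominant seventh sharp nine on C#.
C# — root
E# — major 3rd
G# — perfect 5th
B — minor 7th
D## — augmented 9th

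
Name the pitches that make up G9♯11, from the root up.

Root G, quality dominant ninth sharp eleven:
root → G
3rd (major 3rd) → B
5th (perfect 5th) → D
7th (minor 7th) → F
9th (major 9th) → A
11th (augmented 11th) → C#

G, B, D, F, A, C#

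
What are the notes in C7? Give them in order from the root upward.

C – E – G – B♭

C7 is a dominant seventh built on C.
root → C
3rd (major 3rd) → E
5th (perfect 5th) → G
7th (minor 7th) → B♭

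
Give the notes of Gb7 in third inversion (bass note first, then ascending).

F♭, G♭, B♭, D♭

In root position, Gb7 is G♭–B♭–D♭–F♭.
Third inversion puts the seventh (F♭) in the bass.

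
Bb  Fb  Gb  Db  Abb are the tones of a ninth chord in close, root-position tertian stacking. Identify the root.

Arranged so that each adjacent pair is a third by letter name: Gb – Bb – Db – Fb – Abb.
The bottom of that stack, Gb, is the root (this is Gb dominant seventh flat nine).

Gb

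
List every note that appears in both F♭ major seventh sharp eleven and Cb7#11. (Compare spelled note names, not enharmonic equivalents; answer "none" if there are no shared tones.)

Cb – Eb

F♭ major seventh sharp eleven: Fb Ab Cb Eb Bb
Cb7#11: Cb Eb Gb Bbb F
Common to both → Cb, Eb.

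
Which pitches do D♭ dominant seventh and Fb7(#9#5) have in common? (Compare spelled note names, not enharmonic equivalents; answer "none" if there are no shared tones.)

D♭ dominant seventh = Db, F, Ab, Cb.
Fb7(#9#5) = Fb, Ab, C, Ebb, G.
Shared: Ab.

Ab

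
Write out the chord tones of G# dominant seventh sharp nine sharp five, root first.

G# – B# – D## – F# – A##

G# dominant seventh sharp nine sharp five is a dominant seventh sharp nine sharp five built on G#.
root → G#
3rd (major 3rd) → B#
5th (augmented 5th) → D##
7th (minor 7th) → F#
9th (augmented 9th) → A##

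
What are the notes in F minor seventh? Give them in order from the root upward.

F  Ab  C  Eb

Root F, quality minor seventh:
F — root
Ab — minor 3rd
C — perfect 5th
Eb — minor 7th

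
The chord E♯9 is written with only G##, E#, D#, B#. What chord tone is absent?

The full E♯9 chord is E#, G##, B#, D#, F##.
Comparing with the voicing, the major 9th (9th) — F## — is absent.

F##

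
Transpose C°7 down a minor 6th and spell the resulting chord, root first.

Transposed root: C → E (minor 6th down). So we spell E diminished seventh:
root → E
3rd (minor 3rd) → G
5th (diminished 5th) → Bb
7th (diminished 7th) → Db

E, G, Bb, Db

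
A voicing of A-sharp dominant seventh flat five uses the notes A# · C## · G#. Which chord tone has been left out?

E

A-sharp dominant seventh flat five = A#, C##, E, G#. The voicing lacks the 5th (diminished 5th), E.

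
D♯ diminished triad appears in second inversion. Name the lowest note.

A

D♯ diminished triad = D-sharp–F-sharp–A. Second inversion → fifth in the bass = A.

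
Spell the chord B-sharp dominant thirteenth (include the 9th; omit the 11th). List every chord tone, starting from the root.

B#, D##, F##, A#, C##, G##

B-sharp dominant thirteenth is a dominant thirteenth built on B#.
B# — root
D## — major 3rd
F## — perfect 5th
A# — minor 7th
C## — major 9th
G## — major 13th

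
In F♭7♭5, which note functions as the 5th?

Root of F♭7♭5 = Fb. The 5th is a diminished 5th: Fb up a diminished 5th → Cbb.

Cbb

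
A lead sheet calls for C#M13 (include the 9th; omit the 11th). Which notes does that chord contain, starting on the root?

C#M13 is a major thirteenth built on C#.
C# — root
E# — major 3rd
G# — perfect 5th
B# — major 7th
D# — major 9th
A# — major 13th

C# E# G# B# D# A#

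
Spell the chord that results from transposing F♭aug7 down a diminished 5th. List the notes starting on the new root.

Bb, D, F#, Ab

Fb down a diminished 5th → Bb. New chord: Bb augmented seventh.
- root: Bb
- major 3rd: D
- augmented 5th: F#
- minor 7th: Ab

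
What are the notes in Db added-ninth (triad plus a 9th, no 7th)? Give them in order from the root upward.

Db  F  Ab  Eb

Root Db, quality added-ninth:
Db — root
F — major 3rd
Ab — perfect 5th
Eb — major 9th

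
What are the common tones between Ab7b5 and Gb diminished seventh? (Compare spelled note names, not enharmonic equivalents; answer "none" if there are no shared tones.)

Gb

Ab7b5: Ab C Ebb Gb
Gb diminished seventh: Gb Bbb Dbb Fbb
Common to both → Gb.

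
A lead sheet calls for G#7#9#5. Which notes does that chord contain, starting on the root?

G♯, B♯, D𝄪, F♯, A𝄪

Root G♯, quality dominant seventh sharp nine sharp five:
- root: G♯
- major 3rd: B♯
- augmented 5th: D𝄪
- minor 7th: F♯
- augmented 9th: A𝄪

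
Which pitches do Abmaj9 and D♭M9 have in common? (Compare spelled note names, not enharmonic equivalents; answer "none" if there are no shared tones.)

Abmaj9: Ab C Eb G Bb
D♭M9: Db F Ab C Eb
Common to both → Ab, C, Eb.

Ab, C, Eb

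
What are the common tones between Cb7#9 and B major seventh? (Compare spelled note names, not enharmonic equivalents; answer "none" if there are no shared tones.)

Cb7#9: Cb Eb Gb Bbb D
B major seventh: B D# F# A#
Common to both → none.

none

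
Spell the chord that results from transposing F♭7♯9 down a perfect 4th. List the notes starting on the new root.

Transposed root: Fb → Cb (perfect 4th down). So we spell Cb dominant seventh sharp nine:
Root: Cb
Major 3rd (3rd): Eb
Perfect 5th (5th): Gb
Minor 7th (7th): Bbb
Augmented 9th (9th): D

Cb  Eb  Gb  Bbb  D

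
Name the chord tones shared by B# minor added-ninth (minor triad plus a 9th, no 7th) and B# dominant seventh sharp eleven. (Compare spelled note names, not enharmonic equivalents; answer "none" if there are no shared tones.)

B# minor added-ninth = B-sharp, D-sharp, F-double-sharp, C-double-sharp.
B# dominant seventh sharp eleven = B-sharp, D-double-sharp, F-double-sharp, A-sharp, E-double-sharp.
Shared: B-sharp, F-double-sharp.

B-sharp, F-double-sharp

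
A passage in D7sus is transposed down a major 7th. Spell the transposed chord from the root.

D down a major 7th → Eb. New chord: Eb dominant seventh suspended fourth.
Root: Eb
Perfect 4th (4th): Ab
Perfect 5th (5th): Bb
Minor 7th (7th): Db

Eb  Ab  Bb  Db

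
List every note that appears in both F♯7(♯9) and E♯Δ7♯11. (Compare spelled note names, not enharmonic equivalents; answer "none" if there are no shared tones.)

G##

F♯7(♯9): F# A# C# E G##
E♯Δ7♯11: E# G## B# D## A##
Common to both → G##.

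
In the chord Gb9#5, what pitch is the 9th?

A♭

Root of Gb9#5 = G♭. The 9th is a major 9th: G♭ up a major 9th → A♭.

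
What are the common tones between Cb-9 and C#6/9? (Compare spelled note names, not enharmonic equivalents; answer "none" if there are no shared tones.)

Cb-9 = C♭, E𝄫, G♭, B𝄫, D♭.
C#6/9 = C♯, E♯, G♯, A♯, D♯.
Shared: none.

none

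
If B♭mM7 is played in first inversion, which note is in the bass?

Db

B♭mM7 = Bb–Db–F–A. First inversion → third in the bass = Db.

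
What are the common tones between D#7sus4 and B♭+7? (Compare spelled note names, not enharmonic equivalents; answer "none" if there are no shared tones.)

none

D#7sus4: D# G# A# C#
B♭+7: Bb D F# Ab
Common to both → none.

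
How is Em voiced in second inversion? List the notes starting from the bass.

B – E – G

In root position, Em is E–G–B.
Second inversion puts the fifth (B) in the bass.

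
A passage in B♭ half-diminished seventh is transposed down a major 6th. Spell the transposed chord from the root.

D-flat – F-flat – A-double-flat – C-flat

Transposed root: B-flat → D-flat (major 6th down). So we spell D-flat half-diminished seventh:
- root: D-flat
- minor 3rd: F-flat
- diminished 5th: A-double-flat
- minor 7th: C-flat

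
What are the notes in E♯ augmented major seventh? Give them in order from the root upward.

E# – G## – B## – D##

E♯ augmented major seventh: augmented major seventh on E#.
root → E#
3rd (major 3rd) → G##
5th (augmented 5th) → B##
7th (major 7th) → D##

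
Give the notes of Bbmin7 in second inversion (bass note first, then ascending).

F A♭ B♭ D♭

Bbmin7 = B♭–D♭–F–A♭; second inversion → fifth (F) lowest.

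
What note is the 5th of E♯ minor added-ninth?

E♯ minor added-ninth is built on E♯; its 5th is a perfect 5th above the root.
A fifth above E uses the letter B, and the perfect 5th above E♯ is B♯.

B♯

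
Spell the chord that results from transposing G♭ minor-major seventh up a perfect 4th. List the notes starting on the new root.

G-flat up a perfect 4th → C-flat. New chord: C-flat minor-major seventh.
- root: C-flat
- minor 3rd: E-double-flat
- perfect 5th: G-flat
- major 7th: B-flat

C-flat E-double-flat G-flat B-flat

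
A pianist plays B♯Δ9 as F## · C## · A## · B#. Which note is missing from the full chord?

D##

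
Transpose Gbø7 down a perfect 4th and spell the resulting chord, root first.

Gb down a perfect 4th → Db. New chord: Db half-diminished seventh.
root → Db
3rd (minor 3rd) → Fb
5th (diminished 5th) → Abb
7th (minor 7th) → Cb

Db  Fb  Abb  Cb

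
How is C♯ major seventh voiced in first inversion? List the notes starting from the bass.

In root position, C♯ major seventh is C#–E#–G#–B#.
First inversion puts the third (E#) in the bass.

E#, G#, B#, C#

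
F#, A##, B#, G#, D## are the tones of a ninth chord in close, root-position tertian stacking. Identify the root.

G#

Arranged so that each adjacent pair is a third by letter name: G# – B# – D## – F# – A##.
The bottom of that stack, G#, is the root (this is G# dominant seventh sharp nine sharp five).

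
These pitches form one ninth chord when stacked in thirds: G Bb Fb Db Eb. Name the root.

Eb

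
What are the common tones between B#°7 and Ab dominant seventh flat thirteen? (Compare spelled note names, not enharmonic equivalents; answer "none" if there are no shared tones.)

B#°7 = B#, D#, F#, A.
Ab dominant seventh flat thirteen = Ab, C, Eb, Gb, Fb.
Shared: none.

none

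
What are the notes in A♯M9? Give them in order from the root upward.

Root A#, quality major ninth:
Root: A#
Major 3rd (3rd): C##
Perfect 5th (5th): E#
Major 7th (7th): G##
Major 9th (9th): B#

A# – C## – E# – G## – B#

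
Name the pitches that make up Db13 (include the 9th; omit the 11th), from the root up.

Db  F  Ab  Cb  Eb  Bb

Db13: dominant thirteenth on Db.
- root: Db
- major 3rd: F
- perfect 5th: Ab
- minor 7th: Cb
- major 9th: Eb
- major 13th: Bb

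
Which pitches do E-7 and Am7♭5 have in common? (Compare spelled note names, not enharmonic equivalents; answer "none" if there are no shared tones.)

E-7 = E, G, B, D.
Am7♭5 = A, C, Eb, G.
Shared: G.

G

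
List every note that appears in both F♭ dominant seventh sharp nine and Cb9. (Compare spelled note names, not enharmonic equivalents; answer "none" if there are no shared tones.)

Cb

F♭ dominant seventh sharp nine = Fb, Ab, Cb, Ebb, G.
Cb9 = Cb, Eb, Gb, Bbb, Db.
Shared: Cb.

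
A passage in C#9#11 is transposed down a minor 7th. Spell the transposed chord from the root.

D♯  F𝄪  A♯  C♯  E♯  G𝄪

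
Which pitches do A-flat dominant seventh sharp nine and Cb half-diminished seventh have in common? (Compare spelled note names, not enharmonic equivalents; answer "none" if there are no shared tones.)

none

A-flat dominant seventh sharp nine = A-flat, C, E-flat, G-flat, B.
Cb half-diminished seventh = C-flat, E-double-flat, G-double-flat, B-double-flat.
Shared: none.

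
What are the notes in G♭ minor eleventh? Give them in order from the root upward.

G♭ minor eleventh is a minor eleventh built on G-flat.
Root: G-flat
Minor 3rd (3rd): B-double-flat
Perfect 5th (5th): D-flat
Minor 7th (7th): F-flat
Major 9th (9th): A-flat
Perfect 11th (11th): C-flat

G-flat – B-double-flat – D-flat – F-flat – A-flat – C-flat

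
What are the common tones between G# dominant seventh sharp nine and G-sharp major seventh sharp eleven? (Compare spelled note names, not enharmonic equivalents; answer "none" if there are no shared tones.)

G♯ B♯ D♯

G# dominant seventh sharp nine: G♯ B♯ D♯ F♯ A𝄪
G-sharp major seventh sharp eleven: G♯ B♯ D♯ F𝄪 C𝄪
Common to both → G♯, B♯, D♯.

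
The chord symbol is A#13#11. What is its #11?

Root of A#13#11 = A#. The 11th is an augmented 11th: A# up an augmented 11th → D##.

D##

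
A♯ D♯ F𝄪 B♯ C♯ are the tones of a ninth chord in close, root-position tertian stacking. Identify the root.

Stacking in thirds gives B♯ – D♯ – F𝄪 – A♯ – C♯, so B♯ is the root — B♯ minor seventh flat nine.

B♯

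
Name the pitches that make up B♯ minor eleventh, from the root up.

B♯ minor eleventh: minor eleventh on B#.
- root: B#
- minor 3rd: D#
- perfect 5th: F##
- minor 7th: A#
- major 9th: C##
- perfect 11th: E#

B# – D# – F## – A# – C## – E#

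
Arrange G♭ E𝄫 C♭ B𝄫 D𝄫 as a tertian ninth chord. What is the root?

C♭

Stacking in thirds gives C♭ – E𝄫 – G♭ – B𝄫 – D𝄫, so C♭ is the root — C♭ minor seventh flat nine.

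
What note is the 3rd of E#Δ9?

G𝄪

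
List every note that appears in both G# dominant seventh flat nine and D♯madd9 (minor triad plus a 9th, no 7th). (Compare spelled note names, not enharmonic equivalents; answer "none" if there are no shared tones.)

D#, F#

G# dominant seventh flat nine = G#, B#, D#, F#, A.
D♯madd9 = D#, F#, A#, E#.
Shared: D#, F#.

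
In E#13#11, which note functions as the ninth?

Root of E#13#11 = E♯. The 9th is a major 9th: E♯ up a major 9th → F𝄪.

F𝄪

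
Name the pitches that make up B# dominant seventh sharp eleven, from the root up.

B-sharp D-double-sharp F-double-sharp A-sharp E-double-sharp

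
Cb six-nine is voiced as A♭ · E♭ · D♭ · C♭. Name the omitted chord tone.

G♭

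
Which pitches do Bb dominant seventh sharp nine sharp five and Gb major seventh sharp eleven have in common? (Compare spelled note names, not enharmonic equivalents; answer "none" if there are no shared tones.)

Bb dominant seventh sharp nine sharp five = B-flat, D, F-sharp, A-flat, C-sharp.
Gb major seventh sharp eleven = G-flat, B-flat, D-flat, F, C.
Shared: B-flat.

B-flat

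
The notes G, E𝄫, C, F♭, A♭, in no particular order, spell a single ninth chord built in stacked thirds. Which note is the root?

Arranged so that each adjacent pair is a third by letter name: F♭ – A♭ – C – E𝄫 – G.
The bottom of that stack, F♭, is the root (this is F♭ dominant seventh sharp nine sharp five).

F♭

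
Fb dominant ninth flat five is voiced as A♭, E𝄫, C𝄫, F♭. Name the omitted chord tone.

Fb dominant ninth flat five = F♭, A♭, C𝄫, E𝄫, G♭. The voicing lacks the 9th (major 9th), G♭.

G♭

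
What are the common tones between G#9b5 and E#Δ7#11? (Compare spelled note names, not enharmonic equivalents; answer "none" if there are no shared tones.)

B#

G#9b5: G# B# D F# A#
E#Δ7#11: E# G## B# D## A##
Common to both → B#.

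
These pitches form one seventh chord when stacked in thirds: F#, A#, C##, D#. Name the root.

Arranged so that each adjacent pair is a third by letter name: D# – F# – A# – C##.
The bottom of that stack, D#, is the root (this is D# minor-major seventh).

D#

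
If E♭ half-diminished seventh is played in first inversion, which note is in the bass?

Gb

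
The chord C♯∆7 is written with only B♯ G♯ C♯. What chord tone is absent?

E♯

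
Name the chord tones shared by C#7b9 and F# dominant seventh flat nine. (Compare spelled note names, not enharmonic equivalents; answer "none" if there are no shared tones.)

C♯

C#7b9 = C♯, E♯, G♯, B, D.
F# dominant seventh flat nine = F♯, A♯, C♯, E, G.
Shared: C♯.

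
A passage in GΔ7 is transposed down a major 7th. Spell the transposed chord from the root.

Ab C Eb G

G down a major 7th → Ab. New chord: Ab major seventh.
Ab — root
C — major 3rd
Eb — perfect 5th
G — major 7th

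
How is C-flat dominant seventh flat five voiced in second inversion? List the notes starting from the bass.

Gbb Bbb Cb Eb

C-flat dominant seventh flat five = Cb–Eb–Gbb–Bbb; second inversion → fifth (Gbb) lowest.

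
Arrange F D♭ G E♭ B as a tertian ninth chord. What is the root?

Stacking in thirds gives E♭ – G – B – D♭ – F, so E♭ is the root — E♭ dominant ninth sharp five.

E♭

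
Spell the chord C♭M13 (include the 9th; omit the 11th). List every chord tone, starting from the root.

C♭M13: major thirteenth on C♭.
- root: C♭
- major 3rd: E♭
- perfect 5th: G♭
- major 7th: B♭
- major 9th: D♭
- major 13th: A♭

C♭, E♭, G♭, B♭, D♭, A♭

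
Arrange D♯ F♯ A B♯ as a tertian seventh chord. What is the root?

Stacking in thirds gives B♯ – D♯ – F♯ – A, so B♯ is the root — B♯ diminished seventh.

B♯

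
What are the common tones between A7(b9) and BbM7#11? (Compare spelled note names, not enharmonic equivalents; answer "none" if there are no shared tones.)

A E Bb

A7(b9) = A, C#, E, G, Bb.
BbM7#11 = Bb, D, F, A, E.
Shared: A, E, Bb.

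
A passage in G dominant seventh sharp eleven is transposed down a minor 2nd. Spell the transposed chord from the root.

F-sharp A-sharp C-sharp E B-sharp

Transposed root: G → F-sharp (minor 2nd down). So we spell F-sharp dominant seventh sharp eleven:
F-sharp — root
A-sharp — major 3rd
C-sharp — perfect 5th
E — minor 7th
B-sharp — augmented 11th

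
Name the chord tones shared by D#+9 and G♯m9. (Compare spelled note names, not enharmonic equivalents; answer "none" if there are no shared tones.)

D#

D#+9 = D#, F##, A##, C#, E#.
G♯m9 = G#, B, D#, F#, A#.
Shared: D#.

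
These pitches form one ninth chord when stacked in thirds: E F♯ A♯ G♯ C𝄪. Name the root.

F♯

Stacking in thirds gives F♯ – A♯ – C𝄪 – E – G♯, so F♯ is the root — F♯ dominant ninth sharp five.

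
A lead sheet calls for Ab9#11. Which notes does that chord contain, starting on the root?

Ab – C – Eb – Gb – Bb – D

Root Ab, quality dominant ninth sharp eleven:
Ab — root
C — major 3rd
Eb — perfect 5th
Gb — minor 7th
Bb — major 9th
D — augmented 11th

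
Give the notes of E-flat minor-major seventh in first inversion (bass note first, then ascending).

Gb Bb D Eb

E-flat minor-major seventh = Eb–Gb–Bb–D; first inversion → third (Gb) lowest.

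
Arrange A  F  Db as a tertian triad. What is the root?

Db

Stacking in thirds gives Db – F – A, so Db is the root — Db augmented triad.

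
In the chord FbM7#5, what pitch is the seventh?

E♭

FbM7#5 is built on F♭; its 7th is a major 7th above the root.
A seventh above F uses the letter E, and the major 7th above F♭ is E♭.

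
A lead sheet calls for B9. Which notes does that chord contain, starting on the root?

B D# F# A C#

Root B, quality dominant ninth:
B — root
D# — major 3rd
F# — perfect 5th
A — minor 7th
C# — major 9th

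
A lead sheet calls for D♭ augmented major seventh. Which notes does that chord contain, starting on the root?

D♭ augmented major seventh: augmented major seventh on D-flat.
Root: D-flat
Major 3rd (3rd): F
Augmented 5th (5th): A
Major 7th (7th): C

D-flat, F, A, C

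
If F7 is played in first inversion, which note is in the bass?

F7 in root position is F–A–C–Eb.
First inversion places the third in the bass, which is A.

A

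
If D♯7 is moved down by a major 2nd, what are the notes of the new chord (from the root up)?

Transposed root: D# → C# (major 2nd down). So we spell C# dominant seventh:
C# — root
E# — major 3rd
G# — perfect 5th
B — minor 7th

C#  E#  G#  B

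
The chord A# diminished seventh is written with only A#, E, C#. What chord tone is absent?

The full A# diminished seventh chord is A#, C#, E, G.
Comparing with the voicing, the diminished 7th (7th) — G — is absent.

G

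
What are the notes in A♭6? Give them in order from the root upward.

A♭ C E♭ F

A♭6: major sixth on A♭.
A♭ — root
C — major 3rd
E♭ — perfect 5th
F — major 6th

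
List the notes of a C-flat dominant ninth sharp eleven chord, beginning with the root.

C-flat dominant ninth sharp eleven: dominant ninth sharp eleven on C-flat.
root → C-flat
3rd (major 3rd) → E-flat
5th (perfect 5th) → G-flat
7th (minor 7th) → B-double-flat
9th (major 9th) → D-flat
11th (augmented 11th) → F

C-flat – E-flat – G-flat – B-double-flat – D-flat – F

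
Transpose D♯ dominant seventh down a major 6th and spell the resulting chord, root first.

Transposed root: D-sharp → F-sharp (major 6th down). So we spell F-sharp dominant seventh:
- root: F-sharp
- major 3rd: A-sharp
- perfect 5th: C-sharp
- minor 7th: E

F-sharp A-sharp C-sharp E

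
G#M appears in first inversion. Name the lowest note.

G#M in root position is G#–B#–D#.
First inversion places the third in the bass, which is B#.

B#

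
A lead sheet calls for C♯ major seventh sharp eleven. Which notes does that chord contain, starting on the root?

C#, E#, G#, B#, F##

Root C#, quality major seventh sharp eleven:
- root: C#
- major 3rd: E#
- perfect 5th: G#
- major 7th: B#
- augmented 11th: F##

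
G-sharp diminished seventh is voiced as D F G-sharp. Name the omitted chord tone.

B

G-sharp diminished seventh = G-sharp, B, D, F. The voicing lacks the 3rd (minor 3rd), B.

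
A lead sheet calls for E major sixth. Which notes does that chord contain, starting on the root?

E  G-sharp  B  C-sharp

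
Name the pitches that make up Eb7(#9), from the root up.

E♭ – G – B♭ – D♭ – F♯

Root E♭, quality dominant seventh sharp nine:
- root: E♭
- major 3rd: G
- perfect 5th: B♭
- minor 7th: D♭
- augmented 9th: F♯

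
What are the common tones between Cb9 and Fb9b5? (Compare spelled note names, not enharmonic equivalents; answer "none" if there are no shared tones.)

Cb9 = Cb, Eb, Gb, Bbb, Db.
Fb9b5 = Fb, Ab, Cbb, Ebb, Gb.
Shared: Gb.

Gb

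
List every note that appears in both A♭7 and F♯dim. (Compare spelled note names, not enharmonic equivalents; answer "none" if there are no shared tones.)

A♭7 = Ab, C, Eb, Gb.
F♯dim = F#, A, C.
Shared: C.

C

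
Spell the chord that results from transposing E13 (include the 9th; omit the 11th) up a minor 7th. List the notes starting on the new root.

E up a minor 7th → D. New chord: D dominant thirteenth.
Root: D
Major 3rd (3rd): F#
Perfect 5th (5th): A
Minor 7th (7th): C
Major 9th (9th): E
Major 13th (13th): B

D, F#, A, C, E, B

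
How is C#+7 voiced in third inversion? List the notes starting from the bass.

B – C# – E# – G##

C#+7 = C#–E#–G##–B; third inversion → seventh (B) lowest.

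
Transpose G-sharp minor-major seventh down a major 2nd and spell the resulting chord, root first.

G♯ down a major 2nd → F♯. New chord: F♯ minor-major seventh.
root → F♯
3rd (minor 3rd) → A
5th (perfect 5th) → C♯
7th (major 7th) → E♯

F♯, A, C♯, E♯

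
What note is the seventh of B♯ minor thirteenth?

Root of B♯ minor thirteenth = B#. The 7th is a minor 7th: B# up a minor 7th → A#.

A#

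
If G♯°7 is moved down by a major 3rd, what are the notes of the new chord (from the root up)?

E, G, Bb, Db

Transposed root: G# → E (major 3rd down). So we spell E diminished seventh:
root → E
3rd (minor 3rd) → G
5th (diminished 5th) → Bb
7th (diminished 7th) → Db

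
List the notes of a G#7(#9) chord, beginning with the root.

G♯ – B♯ – D♯ – F♯ – A𝄪

G#7(#9): dominant seventh sharp nine on G♯.
root → G♯
3rd (major 3rd) → B♯
5th (perfect 5th) → D♯
7th (minor 7th) → F♯
9th (augmented 9th) → A𝄪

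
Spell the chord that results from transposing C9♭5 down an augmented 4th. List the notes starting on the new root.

Gb Bb Dbb Fb Ab

Transposed root: C → Gb (augmented 4th down). So we spell Gb dominant ninth flat five:
Root: Gb
Major 3rd (3rd): Bb
Diminished 5th (5th): Dbb
Minor 7th (7th): Fb
Major 9th (9th): Ab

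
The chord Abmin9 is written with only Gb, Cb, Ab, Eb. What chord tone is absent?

Bb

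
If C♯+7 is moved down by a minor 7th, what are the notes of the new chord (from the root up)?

D#  F##  A##  C#

C# down a minor 7th → D#. New chord: D# augmented seventh.
D# — root
F## — major 3rd
A## — augmented 5th
C# — minor 7th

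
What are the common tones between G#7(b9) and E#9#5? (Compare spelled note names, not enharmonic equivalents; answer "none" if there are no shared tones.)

D#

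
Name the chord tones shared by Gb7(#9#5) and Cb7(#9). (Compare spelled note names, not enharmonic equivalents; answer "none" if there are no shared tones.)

G♭ – D

Gb7(#9#5): G♭ B♭ D F♭ A
Cb7(#9): C♭ E♭ G♭ B𝄫 D
Common to both → G♭, D.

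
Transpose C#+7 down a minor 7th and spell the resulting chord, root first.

Transposed root: C# → D# (minor 7th down). So we spell D# augmented seventh:
- root: D#
- major 3rd: F##
- augmented 5th: A##
- minor 7th: C#

D# – F## – A## – C#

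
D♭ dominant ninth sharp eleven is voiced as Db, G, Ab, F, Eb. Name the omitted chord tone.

Cb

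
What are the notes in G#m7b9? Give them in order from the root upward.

G#m7b9: minor seventh flat nine on G#.
root → G#
3rd (minor 3rd) → B
5th (perfect 5th) → D#
7th (minor 7th) → F#
9th (minor 9th) → A

G# B D# F# A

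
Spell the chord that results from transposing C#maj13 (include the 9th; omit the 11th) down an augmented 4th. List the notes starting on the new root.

Transposed root: C# → G (augmented 4th down). So we spell G major thirteenth:
- root: G
- major 3rd: B
- perfect 5th: D
- major 7th: F#
- major 9th: A
- major 13th: E

G  B  D  F#  A  E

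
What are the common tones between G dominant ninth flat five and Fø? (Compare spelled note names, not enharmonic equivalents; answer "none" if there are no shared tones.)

F

G dominant ninth flat five: G B Db F A
Fø: F Ab Cb Eb
Common to both → F.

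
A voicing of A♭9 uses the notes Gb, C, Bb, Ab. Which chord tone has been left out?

A♭9 = Ab, C, Eb, Gb, Bb. The voicing lacks the 5th (perfect 5th), Eb.

Eb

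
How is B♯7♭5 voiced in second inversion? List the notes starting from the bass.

In root position, B♯7♭5 is B♯–D𝄪–F♯–A♯.
Second inversion puts the fifth (F♯) in the bass.

F♯  A♯  B♯  D𝄪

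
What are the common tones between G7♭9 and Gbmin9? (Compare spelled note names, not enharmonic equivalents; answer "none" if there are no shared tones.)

G7♭9 = G, B, D, F, Ab.
Gbmin9 = Gb, Bbb, Db, Fb, Ab.
Shared: Ab.

Ab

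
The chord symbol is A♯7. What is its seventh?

G#

Root of A♯7 = A#. The 7th is a minor 7th: A# up a minor 7th → G#.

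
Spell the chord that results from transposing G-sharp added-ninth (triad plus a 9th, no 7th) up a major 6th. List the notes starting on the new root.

A major 6th up from G# is E#, so the new chord is E# added-ninth.
- root: E#
- major 3rd: G##
- perfect 5th: B#
- major 9th: F##

E# G## B# F##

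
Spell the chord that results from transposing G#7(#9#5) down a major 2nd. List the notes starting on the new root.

F# A# C## E G##

A major 2nd down from G# is F#, so the new chord is F# dominant seventh sharp nine sharp five.
Root: F#
Major 3rd (3rd): A#
Augmented 5th (5th): C##
Minor 7th (7th): E
Augmented 9th (9th): G##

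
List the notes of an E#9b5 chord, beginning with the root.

E#9b5 is a dominant ninth flat five built on E#.
- root: E#
- major 3rd: G##
- diminished 5th: B
- minor 7th: D#
- major 9th: F##

E#, G##, B, D#, F##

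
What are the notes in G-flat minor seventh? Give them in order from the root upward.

G-flat minor seventh is a minor seventh built on G-flat.
root → G-flat
3rd (minor 3rd) → B-double-flat
5th (perfect 5th) → D-flat
7th (minor 7th) → F-flat

G-flat – B-double-flat – D-flat – F-flat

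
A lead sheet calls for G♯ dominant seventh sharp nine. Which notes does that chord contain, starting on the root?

G-sharp, B-sharp, D-sharp, F-sharp, A-double-sharp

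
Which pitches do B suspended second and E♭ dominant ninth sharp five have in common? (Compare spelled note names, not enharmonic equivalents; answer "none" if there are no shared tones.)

B

B suspended second = B, C-sharp, F-sharp.
E♭ dominant ninth sharp five = E-flat, G, B, D-flat, F.
Shared: B.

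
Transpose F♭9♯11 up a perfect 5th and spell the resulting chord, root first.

A perfect 5th up from F♭ is C♭, so the new chord is C♭ dominant ninth sharp eleven.
root → C♭
3rd (major 3rd) → E♭
5th (perfect 5th) → G♭
7th (minor 7th) → B𝄫
9th (major 9th) → D♭
11th (augmented 11th) → F

C♭ E♭ G♭ B𝄫 D♭ F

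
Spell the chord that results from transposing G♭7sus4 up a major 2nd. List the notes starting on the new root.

Transposed root: Gb → Ab (major 2nd up). So we spell Ab dominant seventh suspended fourth:
Root: Ab
Perfect 4th (4th): Db
Perfect 5th (5th): Eb
Minor 7th (7th): Gb

Ab – Db – Eb – Gb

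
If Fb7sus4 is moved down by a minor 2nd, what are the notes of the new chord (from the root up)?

Eb  Ab  Bb  Db

Fb down a minor 2nd → Eb. New chord: Eb dominant seventh suspended fourth.
Eb — root
Ab — perfect 4th
Bb — perfect 5th
Db — minor 7th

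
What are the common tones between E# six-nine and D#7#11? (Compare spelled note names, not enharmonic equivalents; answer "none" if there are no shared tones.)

G##, F##

E# six-nine = E#, G##, B#, C##, F##.
D#7#11 = D#, F##, A#, C#, G##.
Shared: G##, F##.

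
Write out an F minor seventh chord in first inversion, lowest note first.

Ab C Eb F

F minor seventh = F–Ab–C–Eb; first inversion → third (Ab) lowest.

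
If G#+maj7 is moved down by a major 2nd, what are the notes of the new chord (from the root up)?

F#  A#  C##  E#

Transposed root: G# → F# (major 2nd down). So we spell F# augmented major seventh:
F# — root
A# — major 3rd
C## — augmented 5th
E# — major 7th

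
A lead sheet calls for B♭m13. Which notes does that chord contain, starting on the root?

B♭m13: minor thirteenth on Bb.
- root: Bb
- minor 3rd: Db
- perfect 5th: F
- minor 7th: Ab
- major 9th: C
- perfect 11th: Eb
- major 13th: G

Bb  Db  F  Ab  C  Eb  G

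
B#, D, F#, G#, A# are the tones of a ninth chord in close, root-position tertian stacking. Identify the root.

G#

Stacking in thirds gives G# – B# – D – F# – A#, so G# is the root — G# dominant ninth flat five.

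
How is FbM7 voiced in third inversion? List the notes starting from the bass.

E♭ F♭ A♭ C♭

In root position, FbM7 is F♭–A♭–C♭–E♭.
Third inversion puts the seventh (E♭) in the bass.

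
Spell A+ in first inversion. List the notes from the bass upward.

A+ = A–C#–E#; first inversion → third (C#) lowest.

C#  E#  A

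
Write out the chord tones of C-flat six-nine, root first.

C-flat  E-flat  G-flat  A-flat  D-flat

C-flat six-nine: six-nine on C-flat.
root → C-flat
3rd (major 3rd) → E-flat
5th (perfect 5th) → G-flat
6th (major 6th) → A-flat
9th (major 9th) → D-flat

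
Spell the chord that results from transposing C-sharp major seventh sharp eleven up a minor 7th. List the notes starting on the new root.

A minor 7th up from C-sharp is B, so the new chord is B major seventh sharp eleven.
- root: B
- major 3rd: D-sharp
- perfect 5th: F-sharp
- major 7th: A-sharp
- augmented 11th: E-sharp

B, D-sharp, F-sharp, A-sharp, E-sharp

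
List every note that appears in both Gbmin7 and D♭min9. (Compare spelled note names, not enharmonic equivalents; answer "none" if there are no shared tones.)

Db  Fb

Gbmin7: Gb Bbb Db Fb
D♭min9: Db Fb Ab Cb Eb
Common to both → Db, Fb.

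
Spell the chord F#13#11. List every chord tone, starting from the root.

F#13#11: dominant thirteenth sharp eleven on F#.
F# — root
A# — major 3rd
C# — perfect 5th
E — minor 7th
G# — major 9th
B# — augmented 11th
D# — major 13th

F# – A# – C# – E – G# – B# – D#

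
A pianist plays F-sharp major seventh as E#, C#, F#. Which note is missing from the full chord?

F-sharp major seventh = F#, A#, C#, E#. The voicing lacks the 3rd (major 3rd), A#.

A#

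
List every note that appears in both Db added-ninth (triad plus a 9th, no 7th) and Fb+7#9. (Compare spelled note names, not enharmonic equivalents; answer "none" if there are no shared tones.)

A♭

Db added-ninth = D♭, F, A♭, E♭.
Fb+7#9 = F♭, A♭, C, E𝄫, G.
Shared: A♭.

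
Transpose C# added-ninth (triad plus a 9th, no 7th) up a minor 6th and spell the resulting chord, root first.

A  C-sharp  E  B

Transposed root: C-sharp → A (minor 6th up). So we spell A added-ninth:
- root: A
- major 3rd: C-sharp
- perfect 5th: E
- major 9th: B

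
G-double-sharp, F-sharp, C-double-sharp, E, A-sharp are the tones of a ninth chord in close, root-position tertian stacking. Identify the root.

Stacking in thirds gives F-sharp – A-sharp – C-double-sharp – E – G-double-sharp, so F-sharp is the root — F-sharp dominant seventh sharp nine sharp five.

F-sharp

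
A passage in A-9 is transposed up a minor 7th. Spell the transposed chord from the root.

G, Bb, D, F, A

A up a minor 7th → G. New chord: G minor ninth.
- root: G
- minor 3rd: Bb
- perfect 5th: D
- minor 7th: F
- major 9th: A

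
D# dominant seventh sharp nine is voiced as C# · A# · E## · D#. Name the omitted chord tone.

F##

D# dominant seventh sharp nine = D#, F##, A#, C#, E##. The voicing lacks the 3rd (major 3rd), F##.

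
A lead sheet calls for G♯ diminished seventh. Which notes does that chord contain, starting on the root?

G-sharp  B  D  F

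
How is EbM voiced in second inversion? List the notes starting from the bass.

Bb – Eb – G

In root position, EbM is Eb–G–Bb.
Second inversion puts the fifth (Bb) in the bass.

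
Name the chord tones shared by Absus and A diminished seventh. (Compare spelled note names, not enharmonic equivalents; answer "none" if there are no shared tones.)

Absus: Ab Db Eb
A diminished seventh: A C Eb Gb
Common to both → Eb.

Eb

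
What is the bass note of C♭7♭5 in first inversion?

Eb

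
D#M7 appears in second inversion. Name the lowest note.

D#M7 = D#–F##–A#–C##. Second inversion → fifth in the bass = A#.

A#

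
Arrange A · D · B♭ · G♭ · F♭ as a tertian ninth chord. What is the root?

G♭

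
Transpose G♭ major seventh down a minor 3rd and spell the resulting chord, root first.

Eb G Bb D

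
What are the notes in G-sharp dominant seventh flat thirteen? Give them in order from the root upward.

G-sharp, B-sharp, D-sharp, F-sharp, E

G-sharp dominant seventh flat thirteen is a dominant seventh flat thirteen built on G-sharp.
G-sharp — root
B-sharp — major 3rd
D-sharp — perfect 5th
F-sharp — minor 7th
E — minor 13th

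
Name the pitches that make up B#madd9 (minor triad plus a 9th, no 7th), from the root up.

B#madd9 is a minor added-ninth built on B♯.
root → B♯
3rd (minor 3rd) → D♯
5th (perfect 5th) → F𝄪
9th (major 9th) → C𝄪

B♯ D♯ F𝄪 C𝄪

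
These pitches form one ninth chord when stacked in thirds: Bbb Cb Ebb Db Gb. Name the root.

Cb

Arranged so that each adjacent pair is a third by letter name: Cb – Ebb – Gb – Bbb – Db.
The bottom of that stack, Cb, is the root (this is Cb minor ninth).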